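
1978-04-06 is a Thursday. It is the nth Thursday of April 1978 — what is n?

1st

Day 6 falls in week ⌈6/7⌉ of the month.
Days 1–7 hold the 1st Thursday, 8–14 the 2nd, 15–21 the 3rd, 22–28 the 4th, 29–31 the 5th.
6 is in the range for the 1st.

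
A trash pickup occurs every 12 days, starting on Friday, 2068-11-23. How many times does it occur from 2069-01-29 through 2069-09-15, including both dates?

19

Occurrences land 12·i days after 2068-11-23 for i = 0, 1, 2, …
2069-01-29 is 67 days after the start; 67 ÷ 12 = 5 remainder 7; since the remainder is 7, round up to i = 6. First occurrence in the window: #7 on 2069-02-03 (6×12 = 72 days in).
2069-09-15 is 296 days after the start; 296 ÷ 12 = 24 remainder 8. Last occurrence in the window: #25 on 2069-09-07.
Occurrences #7 through #25: 19 in total.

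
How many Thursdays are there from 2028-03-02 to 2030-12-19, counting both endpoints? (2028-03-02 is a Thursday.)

2028-03-02 is a Thursday; the first Thursday on or after it is 2028-03-02.
From 2028-03-02 to 2030-12-19: 304 + 365 + 353 = 1022 days (rest of 2028, 2029, to 2030-12-19 in 2030).
1022 ÷ 7 = 146 full weeks with remainder 0, so 146 more Thursdays after the first → 147.

147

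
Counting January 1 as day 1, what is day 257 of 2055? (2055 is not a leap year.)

January has 31 days (257 − 31 = 226 remain).
February has 28 days (226 − 28 = 198 remain).
March has 31 days (198 − 31 = 167 remain).
April has 30 days (167 − 30 = 137 remain).
May has 31 days (137 − 31 = 106 remain).
June has 30 days (106 − 30 = 76 remain).
July has 31 days (76 − 31 = 45 remain).
August has 31 days (45 − 31 = 14 remain).
14 into September → September 14.

September 14, 2055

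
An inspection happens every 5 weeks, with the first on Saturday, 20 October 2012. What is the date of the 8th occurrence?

The 8th occurrence is 7 intervals after the first: 7 × 35 = 245 days after 20 October 2012.
October has 31 days — 11 days to the end of October leaves 234.
November has 30 days (204 left).
December has 31 days (173 left).
January has 31 days (142 left).
February has 28 days (114 left).
March has 31 days (83 left).
April has 30 days (53 left).
May has 31 days (22 left).
22 days into June → 22 June 2013.

22 June 2013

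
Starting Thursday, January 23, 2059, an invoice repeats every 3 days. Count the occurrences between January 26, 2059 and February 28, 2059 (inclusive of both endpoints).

12

Occurrences land 3·i days after January 23, 2059 for i = 0, 1, 2, …
January 26, 2059 is 3 days after the start; 3 ÷ 3 = 1 remainder 0. First occurrence in the window: #2 on January 26, 2059 (1×3 = 3 days in).
February 28, 2059 is 36 days after the start; 36 ÷ 3 = 12 remainder 0. Last occurrence in the window: #13 on February 28, 2059.
Occurrences #2 through #13: 12 in total.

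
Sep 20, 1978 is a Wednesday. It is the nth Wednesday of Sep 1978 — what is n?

Day 20 falls in week ⌈20/7⌉ of the month.
Days 1–7 hold the 1st Wednesday, 8–14 the 2nd, 15–21 the 3rd, 22–28 the 4th, 29–31 the 5th.
20 is in the range for the 3rd.

3rd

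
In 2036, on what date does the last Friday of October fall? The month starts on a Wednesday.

31 October 2036

October 2036 begins on a Wednesday, so the first Friday is October 3 (2 days later).
October 2036 has 31 days. Adding weeks: 3, 10, 17, 24, 31 — the last one ≤ 31 is the 31st.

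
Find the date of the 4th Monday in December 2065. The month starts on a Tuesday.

28 December 2065

December 2065 begins on a Tuesday, so the first Monday is December 7 (6 days later).
The 4th Monday is 3 weeks later: 7 + 21 = 28.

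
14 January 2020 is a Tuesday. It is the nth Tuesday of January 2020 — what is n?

2nd

Day 14 falls in week ⌈14/7⌉ of the month.
Days 1–7 hold the 1st Tuesday, 8–14 the 2nd, 15–21 the 3rd, 22–28 the 4th, 29–31 the 5th.
14 is in the range for the 2nd.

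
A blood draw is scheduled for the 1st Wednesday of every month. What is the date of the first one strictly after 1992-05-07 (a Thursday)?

1992-06-03

May 1992 starts on a Friday, so its 1st Wednesday is 1992-05-06 (5 days in).
That is not after 1992-05-07, so look at June 1992.
June 1992 starts on a Monday, so its 1st Wednesday is 1992-06-03 (2 days in).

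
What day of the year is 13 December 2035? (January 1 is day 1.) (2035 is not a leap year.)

Days in months before December: 31 + 28 + 31 + 30 + 31 + 30 + 31 + 31 + 30 + 31 + 30 = 334.
Plus 13 days into December → day 347.

347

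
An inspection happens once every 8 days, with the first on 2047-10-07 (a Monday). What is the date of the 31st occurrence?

2048-06-03

The 31st occurrence is 30 intervals after the first: 30 × 8 = 240 days after 2047-10-07.
October has 31 days — 24 days to the end of October leaves 216.
November has 30 days (186 left).
December has 31 days (155 left).
January has 31 days (124 left).
February has 29 days (95 left).
March has 31 days (64 left).
April has 30 days (34 left).
May has 31 days (3 left).
3 days into June → 2048-06-03.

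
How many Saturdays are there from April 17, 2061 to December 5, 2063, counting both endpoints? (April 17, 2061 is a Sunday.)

April 17, 2061 is a Sunday; the first Saturday on or after it is April 23, 2061 (6 days later).
From April 23, 2061 to December 5, 2063: 252 + 365 + 339 = 956 days (rest of 2061, 2062, to December 5, 2063 in 2063).
956 ÷ 7 = 136 full weeks with remainder 4, so 136 more Saturdays after the first → 137.

137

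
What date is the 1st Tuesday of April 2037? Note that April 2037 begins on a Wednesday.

April 7, 2037

April 2037 begins on a Wednesday, so the first Tuesday is April 7 (6 days later).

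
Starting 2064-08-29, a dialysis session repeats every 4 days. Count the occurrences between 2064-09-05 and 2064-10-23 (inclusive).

12

Occurrences land 4·i days after 2064-08-29 for i = 0, 1, 2, …
2064-09-05 is 7 days after the start; 7 ÷ 4 = 1 remainder 3; since the remainder is 3, round up to i = 2. First occurrence in the window: #3 on 2064-09-06 (2×4 = 8 days in).
2064-10-23 is 55 days after the start; 55 ÷ 4 = 13 remainder 3. Last occurrence in the window: #14 on 2064-10-20.
Occurrences #3 through #14: 12 in total.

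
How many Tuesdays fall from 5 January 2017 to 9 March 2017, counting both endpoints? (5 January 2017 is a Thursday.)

5 January 2017 is a Thursday; the first Tuesday on or after it is 10 January 2017 (5 days later).
From 10 January 2017 to 9 March 2017: 21 + 28 + 9 = 58 days (rest of January, February, March).
58 ÷ 7 = 8 full weeks with remainder 2, so 8 more Tuesdays after the first → 9.

9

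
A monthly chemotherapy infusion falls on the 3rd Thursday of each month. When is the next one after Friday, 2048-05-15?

2048-05-21

May 2048 starts on a Friday; its first Thursday is the 7th, so the 3rd Thursday is the 21st — 2048-05-21.
2048-05-21 is after 2048-05-15, so that is the next one.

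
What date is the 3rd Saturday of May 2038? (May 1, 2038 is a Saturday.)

May 15, 2038

May 2038 begins on a Saturday, so the first Saturday is May 1.
The 3rd Saturday is 2 weeks later: 1 + 14 = 15.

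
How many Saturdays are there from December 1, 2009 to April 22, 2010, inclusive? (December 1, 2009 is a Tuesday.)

20

December 1, 2009 is a Tuesday; the first Saturday on or after it is December 5, 2009 (4 days later).
From December 5, 2009 to April 22, 2010: 26 + 31 + 28 + 31 + 22 = 138 days (rest of December, January, February, March, April).
138 ÷ 7 = 19 full weeks with remainder 5, so 19 more Saturdays after the first → 20.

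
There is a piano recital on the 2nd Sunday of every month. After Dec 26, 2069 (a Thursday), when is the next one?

Dec 2069 starts on a Sunday; its first Sunday is the 1st, so the 2nd Sunday is the 8th — Dec 8, 2069.
That is not after Dec 26, 2069, so look at Jan 2070.
Jan 2070 starts on a Wednesday; its first Sunday is the 5th, so the 2nd Sunday is the 12th — Jan 12, 2070.

Jan 12, 2070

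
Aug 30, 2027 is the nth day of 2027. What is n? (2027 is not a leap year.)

242

Days in months before Aug: 31 + 28 + 31 + 30 + 31 + 30 + 31 = 212.
Plus 30 days into Aug → day 242.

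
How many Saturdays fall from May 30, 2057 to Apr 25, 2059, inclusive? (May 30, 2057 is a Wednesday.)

May 30, 2057 is a Wednesday; the first Saturday on or after it is Jun 2, 2057 (3 days later).
From Jun 2, 2057 to Apr 25, 2059: 212 + 365 + 115 = 692 days (rest of 2057, 2058, to Apr 25, 2059 in 2059).
692 ÷ 7 = 98 full weeks with remainder 6, so 98 more Saturdays after the first → 99.

99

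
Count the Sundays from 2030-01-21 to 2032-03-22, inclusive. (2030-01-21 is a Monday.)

113

2030-01-21 is a Monday; the first Sunday on or after it is 2030-01-27 (6 days later).
From 2030-01-27 to 2032-03-22: 338 + 365 + 82 = 785 days (rest of 2030, 2031, to 2032-03-22 in 2032).
785 ÷ 7 = 112 full weeks with remainder 1, so 112 more Sundays after the first → 113.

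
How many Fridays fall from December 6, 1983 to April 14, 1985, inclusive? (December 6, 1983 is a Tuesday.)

71

December 6, 1983 is a Tuesday; the first Friday on or after it is December 9, 1983 (3 days later).
From December 9, 1983 to April 14, 1985: 22 + 366 + 104 = 492 days (rest of 1983, 1984, to April 14, 1985 in 1985).
492 ÷ 7 = 70 full weeks with remainder 2, so 70 more Fridays after the first → 71.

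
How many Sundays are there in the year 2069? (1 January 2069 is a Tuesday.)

1 January 2069 is a Tuesday; the first Sunday on or after it is 6 January 2069 (5 days later).
From 6 January 2069 to 31 December 2069: 25 + 28 + 31 + 30 + 31 + 30 + 31 + 31 + 30 + 31 + 30 + 31 = 359 days (rest of January, February, March, April, May, June, July, August, September, October, November, December).
359 ÷ 7 = 51 full weeks with remainder 2, so 51 more Sundays after the first → 52.

52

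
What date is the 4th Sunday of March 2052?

March 24, 2052

March 2052 begins on a Friday, so the first Sunday is March 3 (2 days later).
The 4th Sunday is 3 weeks later: 3 + 21 = 24.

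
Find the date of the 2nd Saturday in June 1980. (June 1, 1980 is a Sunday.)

1980-06-14

June 1980 begins on a Sunday, so the first Saturday is June 7 (6 days later).
The 2nd Saturday is 1 weeks later: 7 + 7 = 14.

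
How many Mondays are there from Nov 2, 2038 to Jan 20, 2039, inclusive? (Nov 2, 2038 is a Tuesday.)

Nov 2, 2038 is a Tuesday; the first Monday on or after it is Nov 8, 2038 (6 days later).
From Nov 8, 2038 to Jan 20, 2039: 22 + 31 + 20 = 73 days (rest of Nov, Dec, Jan).
73 ÷ 7 = 10 full weeks with remainder 3, so 10 more Mondays after the first → 11.

11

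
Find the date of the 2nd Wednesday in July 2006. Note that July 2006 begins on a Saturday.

July 2006 begins on a Saturday, so the first Wednesday is July 5 (4 days later).
The 2nd Wednesday is 1 weeks later: 5 + 7 = 12.

July 12, 2006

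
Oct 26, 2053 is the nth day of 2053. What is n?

Days in months before Oct: 31 + 28 + 31 + 30 + 31 + 30 + 31 + 31 + 30 = 273.
Plus 26 days into Oct → day 299.

299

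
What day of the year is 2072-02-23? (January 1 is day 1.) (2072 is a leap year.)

54

Days in months before February: 31 = 31.
Plus 23 days into February → day 54.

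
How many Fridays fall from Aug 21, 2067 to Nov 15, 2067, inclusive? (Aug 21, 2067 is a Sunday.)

Aug 21, 2067 is a Sunday; the first Friday on or after it is Aug 26, 2067 (5 days later).
From Aug 26, 2067 to Nov 15, 2067: 5 + 30 + 31 + 15 = 81 days (rest of Aug, Sep, Oct, Nov).
81 ÷ 7 = 11 full weeks with remainder 4, so 11 more Fridays after the first → 12.

12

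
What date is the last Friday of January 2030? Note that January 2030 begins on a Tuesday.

25 January 2030

January 2030 begins on a Tuesday, so the first Friday is January 4 (3 days later).
January 2030 has 31 days. Adding weeks: 4, 11, 18, 25 — the last one ≤ 31 is the 25th.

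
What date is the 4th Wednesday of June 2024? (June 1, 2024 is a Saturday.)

June 26, 2024

June 2024 begins on a Saturday, so the first Wednesday is June 5 (4 days later).
The 4th Wednesday is 3 weeks later: 5 + 21 = 26.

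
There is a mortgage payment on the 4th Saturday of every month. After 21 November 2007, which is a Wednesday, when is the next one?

November 2007 starts on a Thursday; its first Saturday is the 3rd, so the 4th Saturday is the 24th — 24 November 2007.
24 November 2007 is after 21 November 2007, so that is the next one.

24 November 2007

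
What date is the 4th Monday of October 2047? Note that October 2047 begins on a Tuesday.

2047-10-28

October 2047 begins on a Tuesday, so the first Monday is October 7 (6 days later).
The 4th Monday is 3 weeks later: 7 + 21 = 28.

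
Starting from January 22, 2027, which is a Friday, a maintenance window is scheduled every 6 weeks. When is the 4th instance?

The 4th occurrence is 3 intervals after the first: 3 × 42 = 126 days after January 22, 2027.
January has 31 days — 9 days to the end of January leaves 117.
February has 28 days (89 left).
March has 31 days (58 left).
April has 30 days (28 left).
28 days into May → May 28, 2027.

May 28, 2027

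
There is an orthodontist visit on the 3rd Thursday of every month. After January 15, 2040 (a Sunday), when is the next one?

January 2040 starts on a Sunday; its first Thursday is the 5th, so the 3rd Thursday is the 19th — January 19, 2040.
January 19, 2040 is after January 15, 2040, so that is the next one.

January 19, 2040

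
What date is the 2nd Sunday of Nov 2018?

Nov 11, 2018

The first Sunday of Nov 2018 is Nov 4.
The 2nd Sunday is 1 weeks later: 4 + 7 = 11.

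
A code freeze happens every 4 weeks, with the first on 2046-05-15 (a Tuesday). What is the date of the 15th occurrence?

The 15th occurrence is 14 intervals after the first: 14 × 28 = 392 days after 2046-05-15.
May has 31 days — 16 days to the end of May leaves 376.
June has 30 days (346 left).
July has 31 days (315 left).
August has 31 days (284 left).
September has 30 days (254 left).
October has 31 days (223 left).
November has 30 days (193 left).
December has 31 days (162 left).
January has 31 days (131 left).
February has 28 days (103 left).
March has 31 days (72 left).
April has 30 days (42 left).
May has 31 days (11 left).
11 days into June → 2047-06-11.

2047-06-11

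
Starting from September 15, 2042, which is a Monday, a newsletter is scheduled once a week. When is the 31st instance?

The 31st occurrence is 30 intervals after the first: 30 × 7 = 210 days after September 15, 2042.
September has 30 days — 15 days to the end of September leaves 195.
October has 31 days (164 left).
November has 30 days (134 left).
December has 31 days (103 left).
January has 31 days (72 left).
February has 28 days (44 left).
March has 31 days (13 left).
13 days into April → April 13, 2043.

April 13, 2043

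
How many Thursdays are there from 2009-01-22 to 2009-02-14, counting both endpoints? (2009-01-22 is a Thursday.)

4

2009-01-22 is a Thursday; the first Thursday on or after it is 2009-01-22.
From 2009-01-22 to 2009-02-14: 9 + 14 = 23 days (rest of January, February).
23 ÷ 7 = 3 full weeks with remainder 2, so 3 more Thursdays after the first → 4.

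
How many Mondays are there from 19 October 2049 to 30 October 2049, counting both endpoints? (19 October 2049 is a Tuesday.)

1

19 October 2049 is a Tuesday; the first Monday on or after it is 25 October 2049 (6 days later).
From 25 October 2049 to 30 October 2049 is 30 − 25 = 5 days.
5 ÷ 7 = 0 full weeks with remainder 5, so 0 more Mondays after the first → 1.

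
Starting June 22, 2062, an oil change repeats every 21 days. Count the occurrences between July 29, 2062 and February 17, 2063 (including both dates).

10

Occurrences land 21·i days after June 22, 2062 for i = 0, 1, 2, …
July 29, 2062 is 37 days after the start; 37 ÷ 21 = 1 remainder 16; since the remainder is 16, round up to i = 2. First occurrence in the window: #3 on August 3, 2062 (2×21 = 42 days in).
February 17, 2063 is 240 days after the start; 240 ÷ 21 = 11 remainder 9. Last occurrence in the window: #12 on February 8, 2063.
Occurrences #3 through #12: 10 in total.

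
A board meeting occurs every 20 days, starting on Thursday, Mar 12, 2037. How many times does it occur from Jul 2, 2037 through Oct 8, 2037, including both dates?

5

Occurrences land 20·i days after Mar 12, 2037 for i = 0, 1, 2, …
Jul 2, 2037 is 112 days after the start; 112 ÷ 20 = 5 remainder 12; since the remainder is 12, round up to i = 6. First occurrence in the window: #7 on Jul 10, 2037 (6×20 = 120 days in).
Oct 8, 2037 is 210 days after the start; 210 ÷ 20 = 10 remainder 10. Last occurrence in the window: #11 on Sep 28, 2037.
Occurrences #7 through #11: 5 in total.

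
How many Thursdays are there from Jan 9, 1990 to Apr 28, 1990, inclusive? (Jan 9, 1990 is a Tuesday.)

16

Jan 9, 1990 is a Tuesday; the first Thursday on or after it is Jan 11, 1990 (2 days later).
From Jan 11, 1990 to Apr 28, 1990: 20 + 28 + 31 + 28 = 107 days (rest of Jan, Feb, Mar, Apr).
107 ÷ 7 = 15 full weeks with remainder 2, so 15 more Thursdays after the first → 16.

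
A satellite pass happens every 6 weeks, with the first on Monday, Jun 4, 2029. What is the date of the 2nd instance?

The 2nd occurrence is 1 interval after the first: 1 × 42 = 42 days after Jun 4, 2029.
Jun has 30 days — 26 days to the end of Jun leaves 16.
16 days into Jul → Jul 16, 2029.

Jul 16, 2029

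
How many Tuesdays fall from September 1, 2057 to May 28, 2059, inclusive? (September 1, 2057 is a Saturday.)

91

September 1, 2057 is a Saturday; the first Tuesday on or after it is September 4, 2057 (3 days later).
From September 4, 2057 to May 28, 2059: 118 + 365 + 148 = 631 days (rest of 2057, 2058, to May 28, 2059 in 2059).
631 ÷ 7 = 90 full weeks with remainder 1, so 90 more Tuesdays after the first → 91.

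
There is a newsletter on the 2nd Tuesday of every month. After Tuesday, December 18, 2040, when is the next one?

December 2040 starts on a Saturday; its first Tuesday is the 4th, so the 2nd Tuesday is the 11th — December 11, 2040.
That is not after December 18, 2040, so look at January 2041.
January 2041 starts on a Tuesday; its first Tuesday is the 1st, so the 2nd Tuesday is the 8th — January 8, 2041.

January 8, 2041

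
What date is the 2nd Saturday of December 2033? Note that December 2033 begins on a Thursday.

December 2033 begins on a Thursday, so the first Saturday is December 3 (2 days later).
The 2nd Saturday is 1 weeks later: 3 + 7 = 10.

2033-12-10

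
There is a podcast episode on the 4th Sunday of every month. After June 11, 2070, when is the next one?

June 2070 starts on a Sunday; its first Sunday is the 1st, so the 4th Sunday is the 22nd — June 22, 2070.
June 22, 2070 is after June 11, 2070, so that is the next one.

June 22, 2070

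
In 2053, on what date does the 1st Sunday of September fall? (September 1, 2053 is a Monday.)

September 2053 begins on a Monday, so the first Sunday is September 7 (6 days later).

2053-09-07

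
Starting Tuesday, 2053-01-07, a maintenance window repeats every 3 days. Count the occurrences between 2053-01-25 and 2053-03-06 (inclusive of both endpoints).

Occurrences land 3·i days after 2053-01-07 for i = 0, 1, 2, …
2053-01-25 is 18 days after the start; 18 ÷ 3 = 6 remainder 0. First occurrence in the window: #7 on 2053-01-25 (6×3 = 18 days in).
2053-03-06 is 58 days after the start; 58 ÷ 3 = 19 remainder 1. Last occurrence in the window: #20 on 2053-03-05.
Occurrences #7 through #20: 14 in total.

14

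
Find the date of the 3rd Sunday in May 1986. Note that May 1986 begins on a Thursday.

May 18, 1986

May 1986 begins on a Thursday, so the first Sunday is May 4 (3 days later).
The 3rd Sunday is 2 weeks later: 4 + 14 = 18.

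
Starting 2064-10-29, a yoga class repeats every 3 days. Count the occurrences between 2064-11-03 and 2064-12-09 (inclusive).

Occurrences land 3·i days after 2064-10-29 for i = 0, 1, 2, …
2064-11-03 is 5 days after the start; 5 ÷ 3 = 1 remainder 2; since the remainder is 2, round up to i = 2. First occurrence in the window: #3 on 2064-11-04 (2×3 = 6 days in).
2064-12-09 is 41 days after the start; 41 ÷ 3 = 13 remainder 2. Last occurrence in the window: #14 on 2064-12-07.
Occurrences #3 through #14: 12 in total.

12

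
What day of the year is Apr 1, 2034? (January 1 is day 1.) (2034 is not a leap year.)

Days in months before Apr: 31 + 28 + 31 = 90.
Plus 1 day into Apr → day 91.

91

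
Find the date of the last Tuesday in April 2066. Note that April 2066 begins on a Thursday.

April 2066 begins on a Thursday, so the first Tuesday is April 6 (5 days later).
April 2066 has 30 days. Adding weeks: 6, 13, 20, 27 — the last one ≤ 30 is the 27th.

2066-04-27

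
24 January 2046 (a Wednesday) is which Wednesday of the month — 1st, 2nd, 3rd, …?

4th

Day 24 falls in week ⌈24/7⌉ of the month.
Days 1–7 hold the 1st Wednesday, 8–14 the 2nd, 15–21 the 3rd, 22–28 the 4th, 29–31 the 5th.
24 is in the range for the 4th.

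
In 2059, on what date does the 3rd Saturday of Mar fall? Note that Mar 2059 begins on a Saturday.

Mar 2059 begins on a Saturday, so the first Saturday is Mar 1.
The 3rd Saturday is 2 weeks later: 1 + 14 = 15.

Mar 15, 2059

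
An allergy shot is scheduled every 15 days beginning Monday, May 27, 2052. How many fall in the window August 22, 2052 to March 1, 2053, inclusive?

Occurrences land 15·i days after May 27, 2052 for i = 0, 1, 2, …
August 22, 2052 is 87 days after the start; 87 ÷ 15 = 5 remainder 12; since the remainder is 12, round up to i = 6. First occurrence in the window: #7 on August 25, 2052 (6×15 = 90 days in).
March 1, 2053 is 278 days after the start; 278 ÷ 15 = 18 remainder 8. Last occurrence in the window: #19 on February 21, 2053.
Occurrences #7 through #19: 13 in total.

13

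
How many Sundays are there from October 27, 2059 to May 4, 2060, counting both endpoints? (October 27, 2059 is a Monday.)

27

October 27, 2059 is a Monday; the first Sunday on or after it is November 2, 2059 (6 days later).
From November 2, 2059 to May 4, 2060: 28 + 31 + 31 + 29 + 31 + 30 + 4 = 184 days (rest of November, December, January, February, March, April, May).
184 ÷ 7 = 26 full weeks with remainder 2, so 26 more Sundays after the first → 27.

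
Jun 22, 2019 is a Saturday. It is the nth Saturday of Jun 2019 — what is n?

Day 22 falls in week ⌈22/7⌉ of the month.
Days 1–7 hold the 1st Saturday, 8–14 the 2nd, 15–21 the 3rd, 22–28 the 4th, 29–31 the 5th.
22 is in the range for the 4th.

4th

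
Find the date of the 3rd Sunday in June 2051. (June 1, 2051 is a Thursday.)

2051-06-18

June 2051 begins on a Thursday, so the first Sunday is June 4 (3 days later).
The 3rd Sunday is 2 weeks later: 4 + 14 = 18.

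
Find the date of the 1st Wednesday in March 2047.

The first Wednesday of March 2047 is March 6.

2047-03-06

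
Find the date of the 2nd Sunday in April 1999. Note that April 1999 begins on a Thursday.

April 1999 begins on a Thursday, so the first Sunday is April 4 (3 days later).
The 2nd Sunday is 1 weeks later: 4 + 7 = 11.

April 11, 1999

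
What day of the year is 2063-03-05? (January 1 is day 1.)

Days in months before March: 31 + 28 = 59.
Plus 5 days into March → day 64.

64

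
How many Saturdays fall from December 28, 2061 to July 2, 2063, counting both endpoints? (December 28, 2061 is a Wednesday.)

December 28, 2061 is a Wednesday; the first Saturday on or after it is December 31, 2061 (3 days later).
From December 31, 2061 to July 2, 2063: 0 + 365 + 183 = 548 days (rest of 2061, 2062, to July 2, 2063 in 2063).
548 ÷ 7 = 78 full weeks with remainder 2, so 78 more Saturdays after the first → 79.

79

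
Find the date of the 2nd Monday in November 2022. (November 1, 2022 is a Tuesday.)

14 November 2022

November 2022 begins on a Tuesday, so the first Monday is November 7 (6 days later).
The 2nd Monday is 1 weeks later: 7 + 7 = 14.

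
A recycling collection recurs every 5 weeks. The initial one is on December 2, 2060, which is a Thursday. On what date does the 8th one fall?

The 8th occurrence is 7 intervals after the first: 7 × 35 = 245 days after December 2, 2060.
December has 31 days — 29 days to the end of December leaves 216.
January has 31 days (185 left).
February has 28 days (157 left).
March has 31 days (126 left).
April has 30 days (96 left).
May has 31 days (65 left).
June has 30 days (35 left).
July has 31 days (4 left).
4 days into August → August 4, 2061.

August 4, 2061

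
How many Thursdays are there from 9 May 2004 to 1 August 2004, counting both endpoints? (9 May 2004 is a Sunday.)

9 May 2004 is a Sunday; the first Thursday on or after it is 13 May 2004 (4 days later).
From 13 May 2004 to 1 August 2004: 18 + 30 + 31 + 1 = 80 days (rest of May, June, July, August).
80 ÷ 7 = 11 full weeks with remainder 3, so 11 more Thursdays after the first → 12.

12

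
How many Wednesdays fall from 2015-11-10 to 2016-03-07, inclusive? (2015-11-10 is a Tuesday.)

17

2015-11-10 is a Tuesday; the first Wednesday on or after it is 2015-11-11 (1 day later).
From 2015-11-11 to 2016-03-07: 19 + 31 + 31 + 29 + 7 = 117 days (rest of November, December, January, February, March).
117 ÷ 7 = 16 full weeks with remainder 5, so 16 more Wednesdays after the first → 17.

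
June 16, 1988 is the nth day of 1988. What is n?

Days in months before June: 31 + 29 + 31 + 30 + 31 = 152.
Plus 16 days into June → day 168.

168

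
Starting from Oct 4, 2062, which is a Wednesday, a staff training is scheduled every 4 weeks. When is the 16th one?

Nov 28, 2063

The 16th occurrence is 15 intervals after the first: 15 × 28 = 420 days after Oct 4, 2062.
Oct has 31 days — 27 days to the end of Oct leaves 393.
Nov has 30 days (363 left).
Dec has 31 days (332 left).
Jan has 31 days (301 left).
Feb has 28 days (273 left).
Mar has 31 days (242 left).
Apr has 30 days (212 left).
May has 31 days (181 left).
Jun has 30 days (151 left).
Jul has 31 days (120 left).
Aug has 31 days (89 left).
Sep has 30 days (59 left).
Oct has 31 days (28 left).
28 days into Nov → Nov 28, 2063.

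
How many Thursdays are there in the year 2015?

53

2015-01-01 is a Thursday; the first Thursday on or after it is 2015-01-01.
From 2015-01-01 to 2015-12-31: 30 + 28 + 31 + 30 + 31 + 30 + 31 + 31 + 30 + 31 + 30 + 31 = 364 days (rest of January, February, March, April, May, June, July, August, September, October, November, December).
364 ÷ 7 = 52 full weeks with remainder 0, so 52 more Thursdays after the first → 53.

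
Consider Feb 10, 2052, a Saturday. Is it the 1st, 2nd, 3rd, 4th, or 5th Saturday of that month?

Day 10 falls in week ⌈10/7⌉ of the month.
Days 1–7 hold the 1st Saturday, 8–14 the 2nd, 15–21 the 3rd, 22–28 the 4th, 29–31 the 5th.
10 is in the range for the 2nd.

2nd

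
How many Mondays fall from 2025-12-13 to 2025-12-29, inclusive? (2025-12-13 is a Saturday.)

3

2025-12-13 is a Saturday; the first Monday on or after it is 2025-12-15 (2 days later).
From 2025-12-15 to 2025-12-29 is 29 − 15 = 14 days.
14 ÷ 7 = 2 full weeks with remainder 0, so 2 more Mondays after the first → 3.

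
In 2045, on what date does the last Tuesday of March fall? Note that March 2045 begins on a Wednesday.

March 2045 begins on a Wednesday, so the first Tuesday is March 7 (6 days later).
March 2045 has 31 days. Adding weeks: 7, 14, 21, 28 — the last one ≤ 31 is the 28th.

28 March 2045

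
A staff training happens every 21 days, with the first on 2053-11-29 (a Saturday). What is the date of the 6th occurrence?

The 6th occurrence is 5 intervals after the first: 5 × 21 = 105 days after 2053-11-29.
November has 30 days — 1 day to the end of November leaves 104.
December has 31 days (73 left).
January has 31 days (42 left).
February has 28 days (14 left).
14 days into March → 2054-03-14.

2054-03-14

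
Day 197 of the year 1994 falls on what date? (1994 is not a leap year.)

1994-07-16

January has 31 days (197 − 31 = 166 remain).
February has 28 days (166 − 28 = 138 remain).
March has 31 days (138 − 31 = 107 remain).
April has 30 days (107 − 30 = 77 remain).
May has 31 days (77 − 31 = 46 remain).
June has 30 days (46 − 30 = 16 remain).
16 into July → July 16.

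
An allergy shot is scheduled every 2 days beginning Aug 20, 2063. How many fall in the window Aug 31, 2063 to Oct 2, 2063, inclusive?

16

Occurrences land 2·i days after Aug 20, 2063 for i = 0, 1, 2, …
Aug 31, 2063 is 11 days after the start; 11 ÷ 2 = 5 remainder 1; since the remainder is 1, round up to i = 6. First occurrence in the window: #7 on Sep 1, 2063 (6×2 = 12 days in).
Oct 2, 2063 is 43 days after the start; 43 ÷ 2 = 21 remainder 1. Last occurrence in the window: #22 on Oct 1, 2063.
Occurrences #7 through #22: 16 in total.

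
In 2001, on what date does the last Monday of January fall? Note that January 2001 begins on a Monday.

29 January 2001

January 2001 begins on a Monday, so the first Monday is January 1.
January 2001 has 31 days. Adding weeks: 1, 8, 15, 22, 29 — the last one ≤ 31 is the 29th.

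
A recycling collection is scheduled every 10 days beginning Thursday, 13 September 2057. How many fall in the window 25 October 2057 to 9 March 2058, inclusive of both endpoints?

13

Occurrences land 10·i days after 13 September 2057 for i = 0, 1, 2, …
25 October 2057 is 42 days after the start; 42 ÷ 10 = 4 remainder 2; since the remainder is 2, round up to i = 5. First occurrence in the window: #6 on 2 November 2057 (5×10 = 50 days in).
9 March 2058 is 177 days after the start; 177 ÷ 10 = 17 remainder 7. Last occurrence in the window: #18 on 2 March 2058.
Occurrences #6 through #18: 13 in total.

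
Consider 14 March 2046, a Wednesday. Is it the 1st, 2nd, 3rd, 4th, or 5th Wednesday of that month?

Day 14 falls in week ⌈14/7⌉ of the month.
Days 1–7 hold the 1st Wednesday, 8–14 the 2nd, 15–21 the 3rd, 22–28 the 4th, 29–31 the 5th.
14 is in the range for the 2nd.

2nd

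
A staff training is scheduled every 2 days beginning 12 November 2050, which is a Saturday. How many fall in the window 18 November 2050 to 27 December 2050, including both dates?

20

Occurrences land 2·i days after 12 November 2050 for i = 0, 1, 2, …
18 November 2050 is 6 days after the start; 6 ÷ 2 = 3 remainder 0. First occurrence in the window: #4 on 18 November 2050 (3×2 = 6 days in).
27 December 2050 is 45 days after the start; 45 ÷ 2 = 22 remainder 1. Last occurrence in the window: #23 on 26 December 2050.
Occurrences #4 through #23: 20 in total.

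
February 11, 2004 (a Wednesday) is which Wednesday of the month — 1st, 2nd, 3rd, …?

2nd

Day 11 falls in week ⌈11/7⌉ of the month.
Days 1–7 hold the 1st Wednesday, 8–14 the 2nd, 15–21 the 3rd, 22–28 the 4th, 29–31 the 5th.
11 is in the range for the 2nd.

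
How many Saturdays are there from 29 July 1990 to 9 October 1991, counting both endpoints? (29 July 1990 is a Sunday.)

62

29 July 1990 is a Sunday; the first Saturday on or after it is 4 August 1990 (6 days later).
From 4 August 1990 to 9 October 1991: 149 + 282 = 431 days (rest of 1990, to 9 October 1991 in 1991).
431 ÷ 7 = 61 full weeks with remainder 4, so 61 more Saturdays after the first → 62.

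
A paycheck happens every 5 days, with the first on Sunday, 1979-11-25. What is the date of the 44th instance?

The 44th occurrence is 43 intervals after the first: 43 × 5 = 215 days after 1979-11-25.
November has 30 days — 5 days to the end of November leaves 210.
December has 31 days (179 left).
January has 31 days (148 left).
February has 29 days (119 left).
March has 31 days (88 left).
April has 30 days (58 left).
May has 31 days (27 left).
27 days into June → 1980-06-27.

1980-06-27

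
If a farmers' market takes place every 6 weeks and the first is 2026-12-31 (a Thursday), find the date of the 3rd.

The 3rd occurrence is 2 intervals after the first: 2 × 42 = 84 days after 2026-12-31.
December has 31 days — 0 days to the end of December leaves 84.
January has 31 days (53 left).
February has 28 days (25 left).
25 days into March → 2027-03-25.

2027-03-25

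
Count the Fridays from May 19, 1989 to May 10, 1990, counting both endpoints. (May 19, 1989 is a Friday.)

May 19, 1989 is a Friday; the first Friday on or after it is May 19, 1989.
From May 19, 1989 to May 10, 1990: 226 + 130 = 356 days (rest of 1989, to May 10, 1990 in 1990).
356 ÷ 7 = 50 full weeks with remainder 6, so 50 more Fridays after the first → 51.

51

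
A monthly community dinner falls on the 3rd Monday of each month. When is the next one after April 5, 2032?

April 2032 starts on a Thursday; its first Monday is the 5th, so the 3rd Monday is the 19th — April 19, 2032.
April 19, 2032 is after April 5, 2032, so that is the next one.

April 19, 2032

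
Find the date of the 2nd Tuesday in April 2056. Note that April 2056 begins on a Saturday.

2056-04-11

April 2056 begins on a Saturday, so the first Tuesday is April 4 (3 days later).
The 2nd Tuesday is 1 weeks later: 4 + 7 = 11.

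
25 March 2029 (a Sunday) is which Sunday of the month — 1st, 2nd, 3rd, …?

Day 25 falls in week ⌈25/7⌉ of the month.
Days 1–7 hold the 1st Sunday, 8–14 the 2nd, 15–21 the 3rd, 22–28 the 4th, 29–31 the 5th.
25 is in the range for the 4th.

4th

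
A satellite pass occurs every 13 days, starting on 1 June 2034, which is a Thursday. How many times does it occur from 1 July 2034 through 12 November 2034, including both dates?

Occurrences land 13·i days after 1 June 2034 for i = 0, 1, 2, …
1 July 2034 is 30 days after the start; 30 ÷ 13 = 2 remainder 4; since the remainder is 4, round up to i = 3. First occurrence in the window: #4 on 10 July 2034 (3×13 = 39 days in).
12 November 2034 is 164 days after the start; 164 ÷ 13 = 12 remainder 8. Last occurrence in the window: #13 on 4 November 2034.
Occurrences #4 through #13: 10 in total.

10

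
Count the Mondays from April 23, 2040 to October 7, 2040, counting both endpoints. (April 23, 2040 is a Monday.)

April 23, 2040 is a Monday; the first Monday on or after it is April 23, 2040.
From April 23, 2040 to October 7, 2040: 7 + 31 + 30 + 31 + 31 + 30 + 7 = 167 days (rest of April, May, June, July, August, September, October).
167 ÷ 7 = 23 full weeks with remainder 6, so 23 more Mondays after the first → 24.

24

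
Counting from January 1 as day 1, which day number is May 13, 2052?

Days in months before May: 31 + 29 + 31 + 30 = 121.
Plus 13 days into May → day 134.

134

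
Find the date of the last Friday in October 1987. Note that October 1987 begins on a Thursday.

October 30, 1987

October 1987 begins on a Thursday, so the first Friday is October 2 (1 day later).
October 1987 has 31 days. Adding weeks: 2, 9, 16, 23, 30 — the last one ≤ 31 is the 30th.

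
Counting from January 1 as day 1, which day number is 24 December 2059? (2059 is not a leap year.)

Days in months before December: 31 + 28 + 31 + 30 + 31 + 30 + 31 + 31 + 30 + 31 + 30 = 334.
Plus 24 days into December → day 358.

358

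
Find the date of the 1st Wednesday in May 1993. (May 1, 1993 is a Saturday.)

May 1993 begins on a Saturday, so the first Wednesday is May 5 (4 days later).

1993-05-05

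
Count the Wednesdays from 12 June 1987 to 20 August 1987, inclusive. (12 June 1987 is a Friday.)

10

12 June 1987 is a Friday; the first Wednesday on or after it is 17 June 1987 (5 days later).
From 17 June 1987 to 20 August 1987: 13 + 31 + 20 = 64 days (rest of June, July, August).
64 ÷ 7 = 9 full weeks with remainder 1, so 9 more Wednesdays after the first → 10.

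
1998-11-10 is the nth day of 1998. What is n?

Days in months before November: 31 + 28 + 31 + 30 + 31 + 30 + 31 + 31 + 30 + 31 = 304.
Plus 10 days into November → day 314.

314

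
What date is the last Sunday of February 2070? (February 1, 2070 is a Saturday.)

2070-02-23

February 2070 begins on a Saturday, so the first Sunday is February 2 (1 day later).
February 2070 has 28 days. Adding weeks: 2, 9, 16, 23 — the last one ≤ 28 is the 23rd.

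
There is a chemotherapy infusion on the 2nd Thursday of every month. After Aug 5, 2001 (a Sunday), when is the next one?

Aug 9, 2001

Aug 2001 starts on a Wednesday; its first Thursday is the 2nd, so the 2nd Thursday is the 9th — Aug 9, 2001.
Aug 9, 2001 is after Aug 5, 2001, so that is the next one.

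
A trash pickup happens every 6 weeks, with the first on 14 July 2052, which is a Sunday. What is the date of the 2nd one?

25 August 2052

The 2nd occurrence is 1 interval after the first: 1 × 42 = 42 days after 14 July 2052.
July has 31 days — 17 days to the end of July leaves 25.
25 days into August → 25 August 2052.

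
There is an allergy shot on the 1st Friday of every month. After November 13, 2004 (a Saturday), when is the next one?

November 2004 starts on a Monday, so its 1st Friday is November 5, 2004 (4 days in).
That is not after November 13, 2004, so look at December 2004.
December 2004 starts on a Wednesday, so its 1st Friday is December 3, 2004 (2 days in).

December 3, 2004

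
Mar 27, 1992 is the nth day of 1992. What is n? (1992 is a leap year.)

87

Days in months before Mar: 31 + 29 = 60.
Plus 27 days into Mar → day 87.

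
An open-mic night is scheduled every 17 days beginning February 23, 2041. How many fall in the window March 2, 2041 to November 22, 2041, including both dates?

Occurrences land 17·i days after February 23, 2041 for i = 0, 1, 2, …
March 2, 2041 is 7 days after the start; 7 ÷ 17 = 0 remainder 7; since the remainder is 7, round up to i = 1. First occurrence in the window: #2 on March 12, 2041 (1×17 = 17 days in).
November 22, 2041 is 272 days after the start; 272 ÷ 17 = 16 remainder 0. Last occurrence in the window: #17 on November 22, 2041.
Occurrences #2 through #17: 16 in total.

16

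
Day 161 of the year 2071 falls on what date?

January has 31 days (161 − 31 = 130 remain).
February has 28 days (130 − 28 = 102 remain).
March has 31 days (102 − 31 = 71 remain).
April has 30 days (71 − 30 = 41 remain).
May has 31 days (41 − 31 = 10 remain).
10 into June → June 10.

2071-06-10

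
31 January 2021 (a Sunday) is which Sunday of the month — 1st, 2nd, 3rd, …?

5th

Day 31 falls in week ⌈31/7⌉ of the month.
Days 1–7 hold the 1st Sunday, 8–14 the 2nd, 15–21 the 3rd, 22–28 the 4th, 29–31 the 5th.
31 is in the range for the 5th.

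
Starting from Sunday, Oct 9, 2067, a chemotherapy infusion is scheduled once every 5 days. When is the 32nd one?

The 32nd occurrence is 31 intervals after the first: 31 × 5 = 155 days after Oct 9, 2067.
Oct has 31 days — 22 days to the end of Oct leaves 133.
Nov has 30 days (103 left).
Dec has 31 days (72 left).
Jan has 31 days (41 left).
Feb has 29 days (12 left).
12 days into Mar → Mar 12, 2068.

Mar 12, 2068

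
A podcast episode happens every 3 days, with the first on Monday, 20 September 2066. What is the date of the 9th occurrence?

14 October 2066

The 9th occurrence is 8 intervals after the first: 8 × 3 = 24 days after 20 September 2066.
September has 30 days — 10 days to the end of September leaves 14.
14 days into October → 14 October 2066.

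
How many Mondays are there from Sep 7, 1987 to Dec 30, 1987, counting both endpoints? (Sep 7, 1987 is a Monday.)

Sep 7, 1987 is a Monday; the first Monday on or after it is Sep 7, 1987.
From Sep 7, 1987 to Dec 30, 1987: 23 + 31 + 30 + 30 = 114 days (rest of Sep, Oct, Nov, Dec).
114 ÷ 7 = 16 full weeks with remainder 2, so 16 more Mondays after the first → 17.

17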